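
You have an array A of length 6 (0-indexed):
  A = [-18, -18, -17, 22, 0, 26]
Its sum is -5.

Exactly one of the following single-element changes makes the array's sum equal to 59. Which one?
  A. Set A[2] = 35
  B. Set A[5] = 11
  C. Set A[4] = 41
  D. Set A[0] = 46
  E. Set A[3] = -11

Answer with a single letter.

Option A: A[2] -17->35, delta=52, new_sum=-5+(52)=47
Option B: A[5] 26->11, delta=-15, new_sum=-5+(-15)=-20
Option C: A[4] 0->41, delta=41, new_sum=-5+(41)=36
Option D: A[0] -18->46, delta=64, new_sum=-5+(64)=59 <-- matches target
Option E: A[3] 22->-11, delta=-33, new_sum=-5+(-33)=-38

Answer: D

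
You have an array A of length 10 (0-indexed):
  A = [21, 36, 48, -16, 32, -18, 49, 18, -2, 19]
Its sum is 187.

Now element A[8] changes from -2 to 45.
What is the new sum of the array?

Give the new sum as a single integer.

Answer: 234

Derivation:
Old value at index 8: -2
New value at index 8: 45
Delta = 45 - -2 = 47
New sum = old_sum + delta = 187 + (47) = 234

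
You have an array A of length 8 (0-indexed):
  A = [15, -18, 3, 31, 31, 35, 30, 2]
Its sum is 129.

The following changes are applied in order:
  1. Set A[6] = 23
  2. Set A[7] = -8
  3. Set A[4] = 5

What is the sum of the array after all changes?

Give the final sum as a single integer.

Initial sum: 129
Change 1: A[6] 30 -> 23, delta = -7, sum = 122
Change 2: A[7] 2 -> -8, delta = -10, sum = 112
Change 3: A[4] 31 -> 5, delta = -26, sum = 86

Answer: 86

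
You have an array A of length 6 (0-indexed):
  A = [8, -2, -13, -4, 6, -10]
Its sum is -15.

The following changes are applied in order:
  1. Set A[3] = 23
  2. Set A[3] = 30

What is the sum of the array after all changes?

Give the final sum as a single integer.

Answer: 19

Derivation:
Initial sum: -15
Change 1: A[3] -4 -> 23, delta = 27, sum = 12
Change 2: A[3] 23 -> 30, delta = 7, sum = 19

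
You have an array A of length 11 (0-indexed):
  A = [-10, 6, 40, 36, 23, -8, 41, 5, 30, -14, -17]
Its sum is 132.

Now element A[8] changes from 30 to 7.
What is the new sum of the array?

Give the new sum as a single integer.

Old value at index 8: 30
New value at index 8: 7
Delta = 7 - 30 = -23
New sum = old_sum + delta = 132 + (-23) = 109

Answer: 109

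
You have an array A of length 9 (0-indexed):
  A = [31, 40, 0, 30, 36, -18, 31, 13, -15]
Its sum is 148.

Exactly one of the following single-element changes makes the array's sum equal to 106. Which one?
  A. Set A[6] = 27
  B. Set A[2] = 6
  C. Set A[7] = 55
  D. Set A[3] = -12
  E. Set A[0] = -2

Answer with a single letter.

Answer: D

Derivation:
Option A: A[6] 31->27, delta=-4, new_sum=148+(-4)=144
Option B: A[2] 0->6, delta=6, new_sum=148+(6)=154
Option C: A[7] 13->55, delta=42, new_sum=148+(42)=190
Option D: A[3] 30->-12, delta=-42, new_sum=148+(-42)=106 <-- matches target
Option E: A[0] 31->-2, delta=-33, new_sum=148+(-33)=115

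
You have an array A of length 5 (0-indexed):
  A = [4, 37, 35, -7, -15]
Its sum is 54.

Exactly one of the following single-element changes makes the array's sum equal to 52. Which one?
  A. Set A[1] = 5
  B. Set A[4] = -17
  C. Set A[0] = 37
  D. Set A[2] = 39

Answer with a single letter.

Option A: A[1] 37->5, delta=-32, new_sum=54+(-32)=22
Option B: A[4] -15->-17, delta=-2, new_sum=54+(-2)=52 <-- matches target
Option C: A[0] 4->37, delta=33, new_sum=54+(33)=87
Option D: A[2] 35->39, delta=4, new_sum=54+(4)=58

Answer: B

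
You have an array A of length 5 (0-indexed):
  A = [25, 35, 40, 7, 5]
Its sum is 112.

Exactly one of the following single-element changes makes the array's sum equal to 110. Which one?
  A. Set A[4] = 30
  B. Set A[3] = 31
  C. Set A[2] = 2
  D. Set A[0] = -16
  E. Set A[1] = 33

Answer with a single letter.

Option A: A[4] 5->30, delta=25, new_sum=112+(25)=137
Option B: A[3] 7->31, delta=24, new_sum=112+(24)=136
Option C: A[2] 40->2, delta=-38, new_sum=112+(-38)=74
Option D: A[0] 25->-16, delta=-41, new_sum=112+(-41)=71
Option E: A[1] 35->33, delta=-2, new_sum=112+(-2)=110 <-- matches target

Answer: E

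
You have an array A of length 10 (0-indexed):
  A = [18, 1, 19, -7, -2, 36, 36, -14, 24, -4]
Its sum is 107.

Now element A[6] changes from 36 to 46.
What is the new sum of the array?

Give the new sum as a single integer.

Old value at index 6: 36
New value at index 6: 46
Delta = 46 - 36 = 10
New sum = old_sum + delta = 107 + (10) = 117

Answer: 117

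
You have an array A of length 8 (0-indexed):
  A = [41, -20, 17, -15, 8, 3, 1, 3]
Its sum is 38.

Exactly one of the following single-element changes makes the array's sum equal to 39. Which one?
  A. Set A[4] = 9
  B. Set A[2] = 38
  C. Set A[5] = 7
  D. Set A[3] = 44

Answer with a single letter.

Answer: A

Derivation:
Option A: A[4] 8->9, delta=1, new_sum=38+(1)=39 <-- matches target
Option B: A[2] 17->38, delta=21, new_sum=38+(21)=59
Option C: A[5] 3->7, delta=4, new_sum=38+(4)=42
Option D: A[3] -15->44, delta=59, new_sum=38+(59)=97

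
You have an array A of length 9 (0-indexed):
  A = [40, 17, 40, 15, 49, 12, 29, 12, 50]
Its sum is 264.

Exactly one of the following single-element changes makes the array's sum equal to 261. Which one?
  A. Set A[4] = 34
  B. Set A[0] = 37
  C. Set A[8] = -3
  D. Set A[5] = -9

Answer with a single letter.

Answer: B

Derivation:
Option A: A[4] 49->34, delta=-15, new_sum=264+(-15)=249
Option B: A[0] 40->37, delta=-3, new_sum=264+(-3)=261 <-- matches target
Option C: A[8] 50->-3, delta=-53, new_sum=264+(-53)=211
Option D: A[5] 12->-9, delta=-21, new_sum=264+(-21)=243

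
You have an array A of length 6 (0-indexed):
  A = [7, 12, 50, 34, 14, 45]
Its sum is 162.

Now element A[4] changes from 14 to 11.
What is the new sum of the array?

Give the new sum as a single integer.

Answer: 159

Derivation:
Old value at index 4: 14
New value at index 4: 11
Delta = 11 - 14 = -3
New sum = old_sum + delta = 162 + (-3) = 159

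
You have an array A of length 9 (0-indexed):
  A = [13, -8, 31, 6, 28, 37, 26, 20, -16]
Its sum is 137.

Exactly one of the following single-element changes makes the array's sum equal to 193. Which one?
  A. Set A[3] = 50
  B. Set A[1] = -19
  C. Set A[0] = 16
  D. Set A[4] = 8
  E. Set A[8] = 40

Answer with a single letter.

Answer: E

Derivation:
Option A: A[3] 6->50, delta=44, new_sum=137+(44)=181
Option B: A[1] -8->-19, delta=-11, new_sum=137+(-11)=126
Option C: A[0] 13->16, delta=3, new_sum=137+(3)=140
Option D: A[4] 28->8, delta=-20, new_sum=137+(-20)=117
Option E: A[8] -16->40, delta=56, new_sum=137+(56)=193 <-- matches target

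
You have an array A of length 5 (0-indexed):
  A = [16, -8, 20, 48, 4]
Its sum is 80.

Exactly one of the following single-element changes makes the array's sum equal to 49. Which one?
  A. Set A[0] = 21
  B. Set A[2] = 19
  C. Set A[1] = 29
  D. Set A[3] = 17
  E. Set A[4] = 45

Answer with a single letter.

Option A: A[0] 16->21, delta=5, new_sum=80+(5)=85
Option B: A[2] 20->19, delta=-1, new_sum=80+(-1)=79
Option C: A[1] -8->29, delta=37, new_sum=80+(37)=117
Option D: A[3] 48->17, delta=-31, new_sum=80+(-31)=49 <-- matches target
Option E: A[4] 4->45, delta=41, new_sum=80+(41)=121

Answer: D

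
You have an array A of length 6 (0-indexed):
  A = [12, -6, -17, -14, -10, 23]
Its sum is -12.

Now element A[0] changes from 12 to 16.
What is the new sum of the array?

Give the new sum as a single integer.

Answer: -8

Derivation:
Old value at index 0: 12
New value at index 0: 16
Delta = 16 - 12 = 4
New sum = old_sum + delta = -12 + (4) = -8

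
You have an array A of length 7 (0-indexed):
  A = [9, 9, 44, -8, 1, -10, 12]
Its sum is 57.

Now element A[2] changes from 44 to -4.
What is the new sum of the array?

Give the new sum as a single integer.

Old value at index 2: 44
New value at index 2: -4
Delta = -4 - 44 = -48
New sum = old_sum + delta = 57 + (-48) = 9

Answer: 9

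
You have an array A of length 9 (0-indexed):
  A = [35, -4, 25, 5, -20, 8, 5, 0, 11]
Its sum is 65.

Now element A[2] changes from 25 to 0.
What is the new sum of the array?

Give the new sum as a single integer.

Old value at index 2: 25
New value at index 2: 0
Delta = 0 - 25 = -25
New sum = old_sum + delta = 65 + (-25) = 40

Answer: 40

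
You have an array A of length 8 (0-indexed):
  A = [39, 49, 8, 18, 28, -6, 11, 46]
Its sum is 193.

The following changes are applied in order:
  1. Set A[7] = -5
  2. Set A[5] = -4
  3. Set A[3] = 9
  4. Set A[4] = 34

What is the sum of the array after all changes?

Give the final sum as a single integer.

Answer: 141

Derivation:
Initial sum: 193
Change 1: A[7] 46 -> -5, delta = -51, sum = 142
Change 2: A[5] -6 -> -4, delta = 2, sum = 144
Change 3: A[3] 18 -> 9, delta = -9, sum = 135
Change 4: A[4] 28 -> 34, delta = 6, sum = 141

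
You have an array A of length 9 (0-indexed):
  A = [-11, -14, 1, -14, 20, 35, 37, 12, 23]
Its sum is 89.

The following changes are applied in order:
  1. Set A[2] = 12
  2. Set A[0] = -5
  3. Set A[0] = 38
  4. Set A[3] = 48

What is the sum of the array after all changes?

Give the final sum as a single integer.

Answer: 211

Derivation:
Initial sum: 89
Change 1: A[2] 1 -> 12, delta = 11, sum = 100
Change 2: A[0] -11 -> -5, delta = 6, sum = 106
Change 3: A[0] -5 -> 38, delta = 43, sum = 149
Change 4: A[3] -14 -> 48, delta = 62, sum = 211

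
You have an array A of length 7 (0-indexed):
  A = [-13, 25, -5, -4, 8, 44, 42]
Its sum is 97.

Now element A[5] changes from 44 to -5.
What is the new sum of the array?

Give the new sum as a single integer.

Old value at index 5: 44
New value at index 5: -5
Delta = -5 - 44 = -49
New sum = old_sum + delta = 97 + (-49) = 48

Answer: 48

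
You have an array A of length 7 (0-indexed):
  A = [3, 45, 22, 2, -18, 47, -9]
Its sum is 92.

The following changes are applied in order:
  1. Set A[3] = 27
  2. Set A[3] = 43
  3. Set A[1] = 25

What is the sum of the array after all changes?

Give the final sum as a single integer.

Answer: 113

Derivation:
Initial sum: 92
Change 1: A[3] 2 -> 27, delta = 25, sum = 117
Change 2: A[3] 27 -> 43, delta = 16, sum = 133
Change 3: A[1] 45 -> 25, delta = -20, sum = 113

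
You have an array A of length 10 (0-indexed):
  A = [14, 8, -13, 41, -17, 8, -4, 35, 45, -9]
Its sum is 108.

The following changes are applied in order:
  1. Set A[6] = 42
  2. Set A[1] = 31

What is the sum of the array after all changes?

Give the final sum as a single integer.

Answer: 177

Derivation:
Initial sum: 108
Change 1: A[6] -4 -> 42, delta = 46, sum = 154
Change 2: A[1] 8 -> 31, delta = 23, sum = 177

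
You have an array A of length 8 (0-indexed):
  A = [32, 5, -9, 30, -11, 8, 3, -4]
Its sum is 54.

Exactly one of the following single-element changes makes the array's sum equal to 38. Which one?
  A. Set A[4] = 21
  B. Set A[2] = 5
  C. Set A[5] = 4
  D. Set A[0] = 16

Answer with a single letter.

Answer: D

Derivation:
Option A: A[4] -11->21, delta=32, new_sum=54+(32)=86
Option B: A[2] -9->5, delta=14, new_sum=54+(14)=68
Option C: A[5] 8->4, delta=-4, new_sum=54+(-4)=50
Option D: A[0] 32->16, delta=-16, new_sum=54+(-16)=38 <-- matches target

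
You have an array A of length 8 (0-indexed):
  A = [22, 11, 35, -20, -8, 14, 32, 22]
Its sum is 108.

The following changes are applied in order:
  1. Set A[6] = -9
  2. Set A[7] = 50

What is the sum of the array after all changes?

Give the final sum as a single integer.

Initial sum: 108
Change 1: A[6] 32 -> -9, delta = -41, sum = 67
Change 2: A[7] 22 -> 50, delta = 28, sum = 95

Answer: 95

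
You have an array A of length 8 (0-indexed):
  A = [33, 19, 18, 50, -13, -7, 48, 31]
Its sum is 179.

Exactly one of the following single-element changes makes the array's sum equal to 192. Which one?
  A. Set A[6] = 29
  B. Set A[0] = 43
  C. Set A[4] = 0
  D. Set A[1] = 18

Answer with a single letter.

Answer: C

Derivation:
Option A: A[6] 48->29, delta=-19, new_sum=179+(-19)=160
Option B: A[0] 33->43, delta=10, new_sum=179+(10)=189
Option C: A[4] -13->0, delta=13, new_sum=179+(13)=192 <-- matches target
Option D: A[1] 19->18, delta=-1, new_sum=179+(-1)=178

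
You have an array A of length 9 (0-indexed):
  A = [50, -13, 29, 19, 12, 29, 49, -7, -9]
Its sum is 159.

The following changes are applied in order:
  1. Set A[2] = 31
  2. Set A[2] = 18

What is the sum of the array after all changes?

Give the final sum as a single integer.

Initial sum: 159
Change 1: A[2] 29 -> 31, delta = 2, sum = 161
Change 2: A[2] 31 -> 18, delta = -13, sum = 148

Answer: 148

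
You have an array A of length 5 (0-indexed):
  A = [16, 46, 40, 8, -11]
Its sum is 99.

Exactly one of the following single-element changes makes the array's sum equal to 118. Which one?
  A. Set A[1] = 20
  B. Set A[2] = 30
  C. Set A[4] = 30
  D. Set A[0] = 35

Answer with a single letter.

Option A: A[1] 46->20, delta=-26, new_sum=99+(-26)=73
Option B: A[2] 40->30, delta=-10, new_sum=99+(-10)=89
Option C: A[4] -11->30, delta=41, new_sum=99+(41)=140
Option D: A[0] 16->35, delta=19, new_sum=99+(19)=118 <-- matches target

Answer: D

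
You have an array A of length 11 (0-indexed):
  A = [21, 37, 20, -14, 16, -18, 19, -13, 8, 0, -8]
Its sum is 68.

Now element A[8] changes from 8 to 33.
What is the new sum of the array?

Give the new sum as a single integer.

Answer: 93

Derivation:
Old value at index 8: 8
New value at index 8: 33
Delta = 33 - 8 = 25
New sum = old_sum + delta = 68 + (25) = 93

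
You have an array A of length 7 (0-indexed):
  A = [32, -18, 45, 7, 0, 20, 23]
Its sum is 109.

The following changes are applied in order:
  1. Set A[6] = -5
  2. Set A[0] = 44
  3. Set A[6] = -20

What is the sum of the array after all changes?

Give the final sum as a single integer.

Initial sum: 109
Change 1: A[6] 23 -> -5, delta = -28, sum = 81
Change 2: A[0] 32 -> 44, delta = 12, sum = 93
Change 3: A[6] -5 -> -20, delta = -15, sum = 78

Answer: 78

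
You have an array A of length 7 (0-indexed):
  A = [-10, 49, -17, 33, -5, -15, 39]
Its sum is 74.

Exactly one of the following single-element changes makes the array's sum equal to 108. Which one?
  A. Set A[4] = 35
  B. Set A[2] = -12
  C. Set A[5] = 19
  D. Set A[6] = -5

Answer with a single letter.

Answer: C

Derivation:
Option A: A[4] -5->35, delta=40, new_sum=74+(40)=114
Option B: A[2] -17->-12, delta=5, new_sum=74+(5)=79
Option C: A[5] -15->19, delta=34, new_sum=74+(34)=108 <-- matches target
Option D: A[6] 39->-5, delta=-44, new_sum=74+(-44)=30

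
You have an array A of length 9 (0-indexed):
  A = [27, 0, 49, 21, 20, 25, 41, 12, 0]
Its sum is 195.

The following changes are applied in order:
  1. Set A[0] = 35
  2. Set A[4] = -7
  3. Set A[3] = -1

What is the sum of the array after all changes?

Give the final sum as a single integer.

Answer: 154

Derivation:
Initial sum: 195
Change 1: A[0] 27 -> 35, delta = 8, sum = 203
Change 2: A[4] 20 -> -7, delta = -27, sum = 176
Change 3: A[3] 21 -> -1, delta = -22, sum = 154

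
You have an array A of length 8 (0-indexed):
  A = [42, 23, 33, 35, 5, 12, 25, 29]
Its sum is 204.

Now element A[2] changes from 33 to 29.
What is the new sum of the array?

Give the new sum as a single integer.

Answer: 200

Derivation:
Old value at index 2: 33
New value at index 2: 29
Delta = 29 - 33 = -4
New sum = old_sum + delta = 204 + (-4) = 200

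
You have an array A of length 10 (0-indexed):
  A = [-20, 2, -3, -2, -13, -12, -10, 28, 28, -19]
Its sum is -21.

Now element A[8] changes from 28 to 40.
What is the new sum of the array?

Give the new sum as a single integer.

Old value at index 8: 28
New value at index 8: 40
Delta = 40 - 28 = 12
New sum = old_sum + delta = -21 + (12) = -9

Answer: -9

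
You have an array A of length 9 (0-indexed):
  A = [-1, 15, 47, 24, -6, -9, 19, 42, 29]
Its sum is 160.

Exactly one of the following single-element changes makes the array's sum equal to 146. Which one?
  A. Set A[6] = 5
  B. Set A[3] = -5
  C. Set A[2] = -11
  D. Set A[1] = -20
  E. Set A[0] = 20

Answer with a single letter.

Option A: A[6] 19->5, delta=-14, new_sum=160+(-14)=146 <-- matches target
Option B: A[3] 24->-5, delta=-29, new_sum=160+(-29)=131
Option C: A[2] 47->-11, delta=-58, new_sum=160+(-58)=102
Option D: A[1] 15->-20, delta=-35, new_sum=160+(-35)=125
Option E: A[0] -1->20, delta=21, new_sum=160+(21)=181

Answer: A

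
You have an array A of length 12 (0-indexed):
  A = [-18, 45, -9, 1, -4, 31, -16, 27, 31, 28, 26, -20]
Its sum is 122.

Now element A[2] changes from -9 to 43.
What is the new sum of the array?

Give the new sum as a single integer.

Answer: 174

Derivation:
Old value at index 2: -9
New value at index 2: 43
Delta = 43 - -9 = 52
New sum = old_sum + delta = 122 + (52) = 174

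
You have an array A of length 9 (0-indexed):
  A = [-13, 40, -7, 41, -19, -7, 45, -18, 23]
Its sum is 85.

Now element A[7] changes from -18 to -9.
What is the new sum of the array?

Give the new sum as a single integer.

Old value at index 7: -18
New value at index 7: -9
Delta = -9 - -18 = 9
New sum = old_sum + delta = 85 + (9) = 94

Answer: 94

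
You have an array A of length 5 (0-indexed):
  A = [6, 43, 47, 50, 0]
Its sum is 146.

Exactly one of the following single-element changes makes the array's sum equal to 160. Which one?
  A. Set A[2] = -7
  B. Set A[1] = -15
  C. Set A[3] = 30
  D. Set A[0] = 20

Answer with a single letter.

Option A: A[2] 47->-7, delta=-54, new_sum=146+(-54)=92
Option B: A[1] 43->-15, delta=-58, new_sum=146+(-58)=88
Option C: A[3] 50->30, delta=-20, new_sum=146+(-20)=126
Option D: A[0] 6->20, delta=14, new_sum=146+(14)=160 <-- matches target

Answer: D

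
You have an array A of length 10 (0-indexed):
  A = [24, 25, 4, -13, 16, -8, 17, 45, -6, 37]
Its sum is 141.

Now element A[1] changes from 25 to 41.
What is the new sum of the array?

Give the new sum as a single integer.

Old value at index 1: 25
New value at index 1: 41
Delta = 41 - 25 = 16
New sum = old_sum + delta = 141 + (16) = 157

Answer: 157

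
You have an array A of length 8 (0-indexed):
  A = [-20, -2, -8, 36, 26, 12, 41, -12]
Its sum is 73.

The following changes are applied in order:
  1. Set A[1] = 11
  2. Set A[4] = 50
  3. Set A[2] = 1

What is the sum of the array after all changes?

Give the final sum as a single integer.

Initial sum: 73
Change 1: A[1] -2 -> 11, delta = 13, sum = 86
Change 2: A[4] 26 -> 50, delta = 24, sum = 110
Change 3: A[2] -8 -> 1, delta = 9, sum = 119

Answer: 119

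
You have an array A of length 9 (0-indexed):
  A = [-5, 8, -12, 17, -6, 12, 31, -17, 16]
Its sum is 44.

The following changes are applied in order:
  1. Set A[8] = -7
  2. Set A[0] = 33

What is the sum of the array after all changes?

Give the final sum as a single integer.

Answer: 59

Derivation:
Initial sum: 44
Change 1: A[8] 16 -> -7, delta = -23, sum = 21
Change 2: A[0] -5 -> 33, delta = 38, sum = 59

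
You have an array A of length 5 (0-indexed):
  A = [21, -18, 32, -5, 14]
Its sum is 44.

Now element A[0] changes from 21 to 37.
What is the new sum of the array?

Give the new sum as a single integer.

Old value at index 0: 21
New value at index 0: 37
Delta = 37 - 21 = 16
New sum = old_sum + delta = 44 + (16) = 60

Answer: 60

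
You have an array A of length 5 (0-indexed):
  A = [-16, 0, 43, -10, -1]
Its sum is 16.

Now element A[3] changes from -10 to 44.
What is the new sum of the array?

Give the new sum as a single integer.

Old value at index 3: -10
New value at index 3: 44
Delta = 44 - -10 = 54
New sum = old_sum + delta = 16 + (54) = 70

Answer: 70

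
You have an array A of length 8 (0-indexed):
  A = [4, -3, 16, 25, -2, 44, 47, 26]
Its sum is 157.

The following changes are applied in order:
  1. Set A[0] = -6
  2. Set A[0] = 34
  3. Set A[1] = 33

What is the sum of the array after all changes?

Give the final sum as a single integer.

Answer: 223

Derivation:
Initial sum: 157
Change 1: A[0] 4 -> -6, delta = -10, sum = 147
Change 2: A[0] -6 -> 34, delta = 40, sum = 187
Change 3: A[1] -3 -> 33, delta = 36, sum = 223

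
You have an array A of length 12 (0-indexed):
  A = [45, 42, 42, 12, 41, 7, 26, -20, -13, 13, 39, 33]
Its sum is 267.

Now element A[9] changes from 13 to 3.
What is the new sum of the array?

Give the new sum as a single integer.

Old value at index 9: 13
New value at index 9: 3
Delta = 3 - 13 = -10
New sum = old_sum + delta = 267 + (-10) = 257

Answer: 257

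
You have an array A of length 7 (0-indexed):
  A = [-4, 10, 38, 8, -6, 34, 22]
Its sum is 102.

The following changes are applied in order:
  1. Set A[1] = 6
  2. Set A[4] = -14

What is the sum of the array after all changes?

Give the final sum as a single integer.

Answer: 90

Derivation:
Initial sum: 102
Change 1: A[1] 10 -> 6, delta = -4, sum = 98
Change 2: A[4] -6 -> -14, delta = -8, sum = 90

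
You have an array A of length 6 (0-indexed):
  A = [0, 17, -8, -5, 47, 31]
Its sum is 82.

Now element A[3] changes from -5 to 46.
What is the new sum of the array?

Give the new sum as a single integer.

Old value at index 3: -5
New value at index 3: 46
Delta = 46 - -5 = 51
New sum = old_sum + delta = 82 + (51) = 133

Answer: 133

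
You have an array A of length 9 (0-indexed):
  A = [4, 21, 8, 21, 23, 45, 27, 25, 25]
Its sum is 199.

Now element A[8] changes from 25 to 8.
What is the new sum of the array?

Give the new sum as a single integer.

Answer: 182

Derivation:
Old value at index 8: 25
New value at index 8: 8
Delta = 8 - 25 = -17
New sum = old_sum + delta = 199 + (-17) = 182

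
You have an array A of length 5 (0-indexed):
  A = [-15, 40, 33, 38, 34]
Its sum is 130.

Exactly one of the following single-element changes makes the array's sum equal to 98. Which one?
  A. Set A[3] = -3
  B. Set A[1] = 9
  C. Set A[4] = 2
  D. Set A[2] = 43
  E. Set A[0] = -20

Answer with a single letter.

Answer: C

Derivation:
Option A: A[3] 38->-3, delta=-41, new_sum=130+(-41)=89
Option B: A[1] 40->9, delta=-31, new_sum=130+(-31)=99
Option C: A[4] 34->2, delta=-32, new_sum=130+(-32)=98 <-- matches target
Option D: A[2] 33->43, delta=10, new_sum=130+(10)=140
Option E: A[0] -15->-20, delta=-5, new_sum=130+(-5)=125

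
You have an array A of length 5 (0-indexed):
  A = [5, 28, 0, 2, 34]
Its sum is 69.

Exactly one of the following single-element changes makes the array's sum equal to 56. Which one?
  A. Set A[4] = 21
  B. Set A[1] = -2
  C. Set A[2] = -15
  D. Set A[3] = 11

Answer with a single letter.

Answer: A

Derivation:
Option A: A[4] 34->21, delta=-13, new_sum=69+(-13)=56 <-- matches target
Option B: A[1] 28->-2, delta=-30, new_sum=69+(-30)=39
Option C: A[2] 0->-15, delta=-15, new_sum=69+(-15)=54
Option D: A[3] 2->11, delta=9, new_sum=69+(9)=78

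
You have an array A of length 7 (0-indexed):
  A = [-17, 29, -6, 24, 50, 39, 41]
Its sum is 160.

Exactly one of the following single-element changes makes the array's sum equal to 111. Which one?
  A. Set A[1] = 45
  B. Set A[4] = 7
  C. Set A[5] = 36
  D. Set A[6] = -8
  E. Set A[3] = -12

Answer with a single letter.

Answer: D

Derivation:
Option A: A[1] 29->45, delta=16, new_sum=160+(16)=176
Option B: A[4] 50->7, delta=-43, new_sum=160+(-43)=117
Option C: A[5] 39->36, delta=-3, new_sum=160+(-3)=157
Option D: A[6] 41->-8, delta=-49, new_sum=160+(-49)=111 <-- matches target
Option E: A[3] 24->-12, delta=-36, new_sum=160+(-36)=124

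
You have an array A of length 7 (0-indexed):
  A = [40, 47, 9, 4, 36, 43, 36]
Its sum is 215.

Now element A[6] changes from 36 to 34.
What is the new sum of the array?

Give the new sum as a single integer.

Answer: 213

Derivation:
Old value at index 6: 36
New value at index 6: 34
Delta = 34 - 36 = -2
New sum = old_sum + delta = 215 + (-2) = 213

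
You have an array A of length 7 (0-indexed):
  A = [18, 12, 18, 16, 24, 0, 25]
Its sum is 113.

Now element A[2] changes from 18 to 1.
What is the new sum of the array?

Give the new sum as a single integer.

Old value at index 2: 18
New value at index 2: 1
Delta = 1 - 18 = -17
New sum = old_sum + delta = 113 + (-17) = 96

Answer: 96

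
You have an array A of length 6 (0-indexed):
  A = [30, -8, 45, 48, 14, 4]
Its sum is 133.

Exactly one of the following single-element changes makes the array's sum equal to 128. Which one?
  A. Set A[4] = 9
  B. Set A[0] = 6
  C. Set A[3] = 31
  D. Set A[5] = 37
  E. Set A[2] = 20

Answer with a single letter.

Option A: A[4] 14->9, delta=-5, new_sum=133+(-5)=128 <-- matches target
Option B: A[0] 30->6, delta=-24, new_sum=133+(-24)=109
Option C: A[3] 48->31, delta=-17, new_sum=133+(-17)=116
Option D: A[5] 4->37, delta=33, new_sum=133+(33)=166
Option E: A[2] 45->20, delta=-25, new_sum=133+(-25)=108

Answer: A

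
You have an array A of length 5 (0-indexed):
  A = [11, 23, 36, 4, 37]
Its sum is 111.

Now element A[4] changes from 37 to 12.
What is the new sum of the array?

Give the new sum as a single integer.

Answer: 86

Derivation:
Old value at index 4: 37
New value at index 4: 12
Delta = 12 - 37 = -25
New sum = old_sum + delta = 111 + (-25) = 86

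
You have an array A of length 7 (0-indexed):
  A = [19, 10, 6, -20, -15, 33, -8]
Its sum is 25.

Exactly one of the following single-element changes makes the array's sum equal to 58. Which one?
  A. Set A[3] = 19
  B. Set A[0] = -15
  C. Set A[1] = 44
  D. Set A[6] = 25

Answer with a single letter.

Option A: A[3] -20->19, delta=39, new_sum=25+(39)=64
Option B: A[0] 19->-15, delta=-34, new_sum=25+(-34)=-9
Option C: A[1] 10->44, delta=34, new_sum=25+(34)=59
Option D: A[6] -8->25, delta=33, new_sum=25+(33)=58 <-- matches target

Answer: D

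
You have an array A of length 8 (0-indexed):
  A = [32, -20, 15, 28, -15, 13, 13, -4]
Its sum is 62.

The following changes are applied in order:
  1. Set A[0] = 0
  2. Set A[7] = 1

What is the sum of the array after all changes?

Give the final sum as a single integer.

Initial sum: 62
Change 1: A[0] 32 -> 0, delta = -32, sum = 30
Change 2: A[7] -4 -> 1, delta = 5, sum = 35

Answer: 35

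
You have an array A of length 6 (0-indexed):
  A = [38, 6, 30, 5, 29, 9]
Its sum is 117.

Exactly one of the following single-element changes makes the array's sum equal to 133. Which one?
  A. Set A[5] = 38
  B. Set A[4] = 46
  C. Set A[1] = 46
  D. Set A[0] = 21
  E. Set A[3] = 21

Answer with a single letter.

Option A: A[5] 9->38, delta=29, new_sum=117+(29)=146
Option B: A[4] 29->46, delta=17, new_sum=117+(17)=134
Option C: A[1] 6->46, delta=40, new_sum=117+(40)=157
Option D: A[0] 38->21, delta=-17, new_sum=117+(-17)=100
Option E: A[3] 5->21, delta=16, new_sum=117+(16)=133 <-- matches target

Answer: E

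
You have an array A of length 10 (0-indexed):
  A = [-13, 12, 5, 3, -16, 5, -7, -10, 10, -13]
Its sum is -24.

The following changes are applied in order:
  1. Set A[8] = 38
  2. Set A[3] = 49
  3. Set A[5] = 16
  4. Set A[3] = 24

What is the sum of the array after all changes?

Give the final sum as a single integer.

Answer: 36

Derivation:
Initial sum: -24
Change 1: A[8] 10 -> 38, delta = 28, sum = 4
Change 2: A[3] 3 -> 49, delta = 46, sum = 50
Change 3: A[5] 5 -> 16, delta = 11, sum = 61
Change 4: A[3] 49 -> 24, delta = -25, sum = 36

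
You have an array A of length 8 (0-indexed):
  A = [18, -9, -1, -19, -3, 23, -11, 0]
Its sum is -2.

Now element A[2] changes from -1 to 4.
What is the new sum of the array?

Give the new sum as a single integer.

Answer: 3

Derivation:
Old value at index 2: -1
New value at index 2: 4
Delta = 4 - -1 = 5
New sum = old_sum + delta = -2 + (5) = 3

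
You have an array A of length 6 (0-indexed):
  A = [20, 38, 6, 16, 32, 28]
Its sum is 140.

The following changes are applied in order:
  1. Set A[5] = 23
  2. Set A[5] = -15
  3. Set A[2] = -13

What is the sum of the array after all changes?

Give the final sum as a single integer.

Answer: 78

Derivation:
Initial sum: 140
Change 1: A[5] 28 -> 23, delta = -5, sum = 135
Change 2: A[5] 23 -> -15, delta = -38, sum = 97
Change 3: A[2] 6 -> -13, delta = -19, sum = 78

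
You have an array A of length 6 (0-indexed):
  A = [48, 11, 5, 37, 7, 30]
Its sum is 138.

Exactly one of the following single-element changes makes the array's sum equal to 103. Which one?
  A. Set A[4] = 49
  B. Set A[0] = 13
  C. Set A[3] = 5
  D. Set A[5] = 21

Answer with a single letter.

Answer: B

Derivation:
Option A: A[4] 7->49, delta=42, new_sum=138+(42)=180
Option B: A[0] 48->13, delta=-35, new_sum=138+(-35)=103 <-- matches target
Option C: A[3] 37->5, delta=-32, new_sum=138+(-32)=106
Option D: A[5] 30->21, delta=-9, new_sum=138+(-9)=129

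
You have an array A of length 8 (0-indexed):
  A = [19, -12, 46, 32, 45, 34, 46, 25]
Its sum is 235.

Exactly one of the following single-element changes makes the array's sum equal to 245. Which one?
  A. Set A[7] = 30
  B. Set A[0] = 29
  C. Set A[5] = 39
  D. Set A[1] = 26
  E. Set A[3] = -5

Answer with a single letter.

Answer: B

Derivation:
Option A: A[7] 25->30, delta=5, new_sum=235+(5)=240
Option B: A[0] 19->29, delta=10, new_sum=235+(10)=245 <-- matches target
Option C: A[5] 34->39, delta=5, new_sum=235+(5)=240
Option D: A[1] -12->26, delta=38, new_sum=235+(38)=273
Option E: A[3] 32->-5, delta=-37, new_sum=235+(-37)=198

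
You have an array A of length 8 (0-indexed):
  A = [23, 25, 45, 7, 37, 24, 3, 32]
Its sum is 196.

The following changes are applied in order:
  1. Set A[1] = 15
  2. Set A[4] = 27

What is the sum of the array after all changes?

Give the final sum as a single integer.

Answer: 176

Derivation:
Initial sum: 196
Change 1: A[1] 25 -> 15, delta = -10, sum = 186
Change 2: A[4] 37 -> 27, delta = -10, sum = 176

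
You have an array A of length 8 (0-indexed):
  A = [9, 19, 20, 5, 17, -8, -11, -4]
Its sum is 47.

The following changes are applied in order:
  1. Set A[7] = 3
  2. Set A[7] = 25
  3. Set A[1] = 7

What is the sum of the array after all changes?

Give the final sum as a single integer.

Initial sum: 47
Change 1: A[7] -4 -> 3, delta = 7, sum = 54
Change 2: A[7] 3 -> 25, delta = 22, sum = 76
Change 3: A[1] 19 -> 7, delta = -12, sum = 64

Answer: 64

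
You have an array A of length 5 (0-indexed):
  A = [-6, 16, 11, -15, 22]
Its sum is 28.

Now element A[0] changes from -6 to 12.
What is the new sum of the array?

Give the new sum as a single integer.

Old value at index 0: -6
New value at index 0: 12
Delta = 12 - -6 = 18
New sum = old_sum + delta = 28 + (18) = 46

Answer: 46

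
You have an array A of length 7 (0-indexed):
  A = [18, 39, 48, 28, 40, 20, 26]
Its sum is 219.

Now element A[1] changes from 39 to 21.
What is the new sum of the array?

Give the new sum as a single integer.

Old value at index 1: 39
New value at index 1: 21
Delta = 21 - 39 = -18
New sum = old_sum + delta = 219 + (-18) = 201

Answer: 201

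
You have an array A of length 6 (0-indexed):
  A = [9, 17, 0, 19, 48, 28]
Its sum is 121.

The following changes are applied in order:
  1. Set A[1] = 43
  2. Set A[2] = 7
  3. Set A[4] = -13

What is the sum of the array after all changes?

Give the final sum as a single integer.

Initial sum: 121
Change 1: A[1] 17 -> 43, delta = 26, sum = 147
Change 2: A[2] 0 -> 7, delta = 7, sum = 154
Change 3: A[4] 48 -> -13, delta = -61, sum = 93

Answer: 93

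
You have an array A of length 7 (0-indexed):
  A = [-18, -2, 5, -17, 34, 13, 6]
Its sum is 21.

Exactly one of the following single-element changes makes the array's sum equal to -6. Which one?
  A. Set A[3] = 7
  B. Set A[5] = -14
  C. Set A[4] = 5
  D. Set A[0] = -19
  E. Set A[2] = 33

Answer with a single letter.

Answer: B

Derivation:
Option A: A[3] -17->7, delta=24, new_sum=21+(24)=45
Option B: A[5] 13->-14, delta=-27, new_sum=21+(-27)=-6 <-- matches target
Option C: A[4] 34->5, delta=-29, new_sum=21+(-29)=-8
Option D: A[0] -18->-19, delta=-1, new_sum=21+(-1)=20
Option E: A[2] 5->33, delta=28, new_sum=21+(28)=49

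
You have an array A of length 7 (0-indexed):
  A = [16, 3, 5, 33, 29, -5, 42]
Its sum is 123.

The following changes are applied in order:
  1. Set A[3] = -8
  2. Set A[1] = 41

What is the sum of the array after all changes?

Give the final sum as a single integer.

Initial sum: 123
Change 1: A[3] 33 -> -8, delta = -41, sum = 82
Change 2: A[1] 3 -> 41, delta = 38, sum = 120

Answer: 120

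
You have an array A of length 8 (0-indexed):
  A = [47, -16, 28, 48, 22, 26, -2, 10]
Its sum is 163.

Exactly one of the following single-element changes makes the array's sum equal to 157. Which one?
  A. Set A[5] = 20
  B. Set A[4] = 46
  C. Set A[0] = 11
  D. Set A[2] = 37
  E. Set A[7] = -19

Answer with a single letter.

Answer: A

Derivation:
Option A: A[5] 26->20, delta=-6, new_sum=163+(-6)=157 <-- matches target
Option B: A[4] 22->46, delta=24, new_sum=163+(24)=187
Option C: A[0] 47->11, delta=-36, new_sum=163+(-36)=127
Option D: A[2] 28->37, delta=9, new_sum=163+(9)=172
Option E: A[7] 10->-19, delta=-29, new_sum=163+(-29)=134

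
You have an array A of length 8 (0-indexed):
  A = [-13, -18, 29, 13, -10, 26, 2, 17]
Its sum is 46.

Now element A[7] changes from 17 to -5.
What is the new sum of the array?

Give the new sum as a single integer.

Old value at index 7: 17
New value at index 7: -5
Delta = -5 - 17 = -22
New sum = old_sum + delta = 46 + (-22) = 24

Answer: 24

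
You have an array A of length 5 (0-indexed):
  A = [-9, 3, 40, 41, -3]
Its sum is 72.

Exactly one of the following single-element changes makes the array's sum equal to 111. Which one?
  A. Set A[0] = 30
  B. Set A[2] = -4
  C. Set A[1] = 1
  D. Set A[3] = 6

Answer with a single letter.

Answer: A

Derivation:
Option A: A[0] -9->30, delta=39, new_sum=72+(39)=111 <-- matches target
Option B: A[2] 40->-4, delta=-44, new_sum=72+(-44)=28
Option C: A[1] 3->1, delta=-2, new_sum=72+(-2)=70
Option D: A[3] 41->6, delta=-35, new_sum=72+(-35)=37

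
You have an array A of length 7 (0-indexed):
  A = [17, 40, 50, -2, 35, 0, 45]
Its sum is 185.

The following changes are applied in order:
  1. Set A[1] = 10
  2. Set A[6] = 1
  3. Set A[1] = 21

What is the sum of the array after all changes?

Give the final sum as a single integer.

Answer: 122

Derivation:
Initial sum: 185
Change 1: A[1] 40 -> 10, delta = -30, sum = 155
Change 2: A[6] 45 -> 1, delta = -44, sum = 111
Change 3: A[1] 10 -> 21, delta = 11, sum = 122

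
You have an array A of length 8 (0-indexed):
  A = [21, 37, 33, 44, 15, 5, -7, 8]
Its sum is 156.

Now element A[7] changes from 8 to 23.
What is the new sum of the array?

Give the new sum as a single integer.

Old value at index 7: 8
New value at index 7: 23
Delta = 23 - 8 = 15
New sum = old_sum + delta = 156 + (15) = 171

Answer: 171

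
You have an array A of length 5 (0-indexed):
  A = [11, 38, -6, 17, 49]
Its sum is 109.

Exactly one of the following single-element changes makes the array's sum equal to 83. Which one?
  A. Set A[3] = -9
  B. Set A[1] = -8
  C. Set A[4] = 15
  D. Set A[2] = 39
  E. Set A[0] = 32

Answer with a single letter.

Option A: A[3] 17->-9, delta=-26, new_sum=109+(-26)=83 <-- matches target
Option B: A[1] 38->-8, delta=-46, new_sum=109+(-46)=63
Option C: A[4] 49->15, delta=-34, new_sum=109+(-34)=75
Option D: A[2] -6->39, delta=45, new_sum=109+(45)=154
Option E: A[0] 11->32, delta=21, new_sum=109+(21)=130

Answer: A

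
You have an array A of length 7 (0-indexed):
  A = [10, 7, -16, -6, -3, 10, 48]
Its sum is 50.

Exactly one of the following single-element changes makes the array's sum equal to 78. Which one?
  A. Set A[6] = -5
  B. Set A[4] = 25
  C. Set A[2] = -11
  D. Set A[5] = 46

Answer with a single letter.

Answer: B

Derivation:
Option A: A[6] 48->-5, delta=-53, new_sum=50+(-53)=-3
Option B: A[4] -3->25, delta=28, new_sum=50+(28)=78 <-- matches target
Option C: A[2] -16->-11, delta=5, new_sum=50+(5)=55
Option D: A[5] 10->46, delta=36, new_sum=50+(36)=86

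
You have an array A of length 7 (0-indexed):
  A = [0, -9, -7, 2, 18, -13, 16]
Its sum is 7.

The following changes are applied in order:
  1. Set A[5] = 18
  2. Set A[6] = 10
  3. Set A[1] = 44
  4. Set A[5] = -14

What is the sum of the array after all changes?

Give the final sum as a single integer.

Initial sum: 7
Change 1: A[5] -13 -> 18, delta = 31, sum = 38
Change 2: A[6] 16 -> 10, delta = -6, sum = 32
Change 3: A[1] -9 -> 44, delta = 53, sum = 85
Change 4: A[5] 18 -> -14, delta = -32, sum = 53

Answer: 53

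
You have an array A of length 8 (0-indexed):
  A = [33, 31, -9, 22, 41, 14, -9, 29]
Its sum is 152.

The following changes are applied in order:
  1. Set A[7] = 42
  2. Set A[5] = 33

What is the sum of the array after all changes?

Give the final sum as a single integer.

Answer: 184

Derivation:
Initial sum: 152
Change 1: A[7] 29 -> 42, delta = 13, sum = 165
Change 2: A[5] 14 -> 33, delta = 19, sum = 184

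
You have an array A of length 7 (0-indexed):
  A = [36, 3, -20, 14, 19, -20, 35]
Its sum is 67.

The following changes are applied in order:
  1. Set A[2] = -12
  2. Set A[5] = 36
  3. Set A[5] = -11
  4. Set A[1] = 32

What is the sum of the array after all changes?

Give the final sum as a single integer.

Initial sum: 67
Change 1: A[2] -20 -> -12, delta = 8, sum = 75
Change 2: A[5] -20 -> 36, delta = 56, sum = 131
Change 3: A[5] 36 -> -11, delta = -47, sum = 84
Change 4: A[1] 3 -> 32, delta = 29, sum = 113

Answer: 113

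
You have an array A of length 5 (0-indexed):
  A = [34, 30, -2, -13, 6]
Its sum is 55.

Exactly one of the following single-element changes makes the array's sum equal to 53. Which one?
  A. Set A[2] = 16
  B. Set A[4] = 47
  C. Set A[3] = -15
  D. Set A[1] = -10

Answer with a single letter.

Answer: C

Derivation:
Option A: A[2] -2->16, delta=18, new_sum=55+(18)=73
Option B: A[4] 6->47, delta=41, new_sum=55+(41)=96
Option C: A[3] -13->-15, delta=-2, new_sum=55+(-2)=53 <-- matches target
Option D: A[1] 30->-10, delta=-40, new_sum=55+(-40)=15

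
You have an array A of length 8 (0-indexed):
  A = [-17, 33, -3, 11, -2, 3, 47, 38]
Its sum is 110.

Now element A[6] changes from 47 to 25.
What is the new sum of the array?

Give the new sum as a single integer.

Answer: 88

Derivation:
Old value at index 6: 47
New value at index 6: 25
Delta = 25 - 47 = -22
New sum = old_sum + delta = 110 + (-22) = 88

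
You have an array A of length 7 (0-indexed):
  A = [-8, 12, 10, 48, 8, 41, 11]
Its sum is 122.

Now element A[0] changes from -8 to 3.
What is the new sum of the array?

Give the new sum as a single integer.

Answer: 133

Derivation:
Old value at index 0: -8
New value at index 0: 3
Delta = 3 - -8 = 11
New sum = old_sum + delta = 122 + (11) = 133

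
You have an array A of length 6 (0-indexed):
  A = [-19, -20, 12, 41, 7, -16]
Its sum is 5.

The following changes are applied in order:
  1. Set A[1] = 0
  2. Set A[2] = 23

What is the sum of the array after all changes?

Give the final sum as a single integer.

Initial sum: 5
Change 1: A[1] -20 -> 0, delta = 20, sum = 25
Change 2: A[2] 12 -> 23, delta = 11, sum = 36

Answer: 36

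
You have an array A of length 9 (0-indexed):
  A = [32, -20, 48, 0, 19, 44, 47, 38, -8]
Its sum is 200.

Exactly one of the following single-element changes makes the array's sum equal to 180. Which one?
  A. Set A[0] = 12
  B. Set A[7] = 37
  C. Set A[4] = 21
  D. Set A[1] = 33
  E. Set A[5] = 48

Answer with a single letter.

Option A: A[0] 32->12, delta=-20, new_sum=200+(-20)=180 <-- matches target
Option B: A[7] 38->37, delta=-1, new_sum=200+(-1)=199
Option C: A[4] 19->21, delta=2, new_sum=200+(2)=202
Option D: A[1] -20->33, delta=53, new_sum=200+(53)=253
Option E: A[5] 44->48, delta=4, new_sum=200+(4)=204

Answer: A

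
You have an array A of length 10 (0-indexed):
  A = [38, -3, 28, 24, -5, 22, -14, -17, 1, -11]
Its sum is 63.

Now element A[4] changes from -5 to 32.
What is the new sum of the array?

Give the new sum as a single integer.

Answer: 100

Derivation:
Old value at index 4: -5
New value at index 4: 32
Delta = 32 - -5 = 37
New sum = old_sum + delta = 63 + (37) = 100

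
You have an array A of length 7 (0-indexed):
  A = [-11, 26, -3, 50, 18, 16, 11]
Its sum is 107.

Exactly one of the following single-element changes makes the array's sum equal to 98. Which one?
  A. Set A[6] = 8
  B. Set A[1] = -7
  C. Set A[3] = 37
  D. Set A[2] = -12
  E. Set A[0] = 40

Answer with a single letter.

Answer: D

Derivation:
Option A: A[6] 11->8, delta=-3, new_sum=107+(-3)=104
Option B: A[1] 26->-7, delta=-33, new_sum=107+(-33)=74
Option C: A[3] 50->37, delta=-13, new_sum=107+(-13)=94
Option D: A[2] -3->-12, delta=-9, new_sum=107+(-9)=98 <-- matches target
Option E: A[0] -11->40, delta=51, new_sum=107+(51)=158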